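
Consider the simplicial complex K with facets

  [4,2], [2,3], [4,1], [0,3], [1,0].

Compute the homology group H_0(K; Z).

Fix the vertex order 0 < 1 < 2 < 3 < 4 and write every simplex with vertices in increasing order. Then dim K = 1 and the simplices of K are:

  0-simplices (5): [0], [1], [2], [3], [4]
  1-simplices (5): [0,1], [0,3], [1,4], [2,3], [2,4]

giving chain groups C_0 ≅ Z^5, C_1 ≅ Z^5.

∂_1: C_1 → C_0 is given by ∂[p,q] = [q] − [p]. For instance
  ∂[1,4] = [4] − [1].
This gives a 5×5 integer matrix of rank 4; reducing to Smith normal form yields diagonal entries (1,1,1,1).

Reading off H_k = ker ∂_k / im ∂_{k+1}:

  H_0: rank C_0 − rank ∂_1 = 5 − 4 = 1, and the invariant factors of ∂_1 are all 1, so H_0 ≅ Z.

H_0 = Z.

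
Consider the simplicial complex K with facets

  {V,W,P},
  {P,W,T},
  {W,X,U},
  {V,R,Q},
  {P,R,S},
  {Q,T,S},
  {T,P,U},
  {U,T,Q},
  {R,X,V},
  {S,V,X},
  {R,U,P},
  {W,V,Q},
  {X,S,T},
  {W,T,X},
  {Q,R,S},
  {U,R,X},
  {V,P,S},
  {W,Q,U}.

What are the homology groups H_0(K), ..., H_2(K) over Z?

We work with the vertex ordering P < Q < R < S < T < U < V < W < X. The simplices of K, each written with vertices in increasing order, are:

  0-simplices (9): P, Q, R, S, T, U, V, W, X
  1-simplices (27): PR, PS, PT, PU, PV, PW, QR, QS, QT, QU, QV, QW, RS, RU, RV, RX, ST, SV, SX, TU, TW, TX, UW, UX, VW, VX, WX
  2-simplices (18): PRS, PRU, PSV, PTU, PTW, PVW, QRS, QRV, QST, QTU, QUW, QVW, RUX, RVX, STX, SVX, TWX, UWX

giving chain groups C_0 ≅ Z^9, C_1 ≅ Z^27, C_2 ≅ Z^18.

The boundary map ∂_1: C_1 → C_0 is given by ∂[p,q] = [q] − [p].
This gives a 9×27 integer matrix of rank 8; reducing to Smith normal form yields diagonal entries (1,1,1,1,1,1,1,1).

∂_2: C_2 → C_1 acts by ∂[p,q,r] = [q,r] − [p,r] + [p,q]. For instance
  ∂PRU = RU − PU + PR,
  ∂PTU = TU − PU + PT.
The resulting 27×18 matrix has rank 18, and its Smith normal form has invariant factors (1,1,1,1,1,1,1,1,1,1,1,1,1,1,1,1,1,2).

Reading off H_k = ker ∂_k / im ∂_{k+1}:

  H_0: rank C_0 − rank ∂_1 = 9 − 8 = 1, and the invariant factors of ∂_1 are all 1, so H_0 ≅ Z.
  H_1: rank ker ∂_1 − rank ∂_2 = (27 − 8) − 18 = 1, and ∂_2 has invariant factor 2 > 1, so H_1 ≅ Z ⊕ Z/2.
  H_2: rank ker ∂_2 − rank ∂_3 = (18 − 18) − 0 = 0, and there is no ∂_3, so H_2 ≅ 0.

As a check, the Euler characteristic is 9 − 27 + 18 = 0, which agrees with 1 − 1 + 0 = 0.

H_0 = Z,  H_1 = Z ⊕ Z/2,  H_2 = 0.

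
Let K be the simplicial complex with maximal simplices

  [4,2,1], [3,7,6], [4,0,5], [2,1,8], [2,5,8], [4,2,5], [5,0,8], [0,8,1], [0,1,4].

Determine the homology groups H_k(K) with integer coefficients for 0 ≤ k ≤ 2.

Fix the vertex order 0 < 1 < 2 < 3 < 4 < 5 < 6 < 7 < 8 and write every simplex with vertices in increasing order. Then dim K = 2 and the simplices of K are:

  0-simplices (9): [0], [1], [2], [3], [4], [5], [6], [7], [8]
  1-simplices (15): [0,1], [0,4], [0,5], [0,8], [1,2], [1,4], [1,8], [2,4], [2,5], [2,8], [3,6], [3,7], [4,5], [5,8], [6,7]
  2-simplices (9): [0,1,4], [0,1,8], [0,4,5], [0,5,8], [1,2,4], [1,2,8], [2,4,5], [2,5,8], [3,6,7]

Hence C_0 ≅ Z^9, C_1 ≅ Z^15, C_2 ≅ Z^9.

The boundary map ∂_1: C_1 → C_0 is given by ∂[p,q] = [q] − [p].
The 9×15 boundary matrix has rank 7 and Smith normal form diag(1,1,1,1,1,1,1).

∂_2: C_2 → C_1 maps a triangle to the signed sum of its edges. For instance
  ∂[0,5,8] = [5,8] − [0,8] + [0,5],
  ∂[0,1,4] = [1,4] − [0,4] + [0,1].
This gives a 15×9 integer matrix of rank 8; reducing to Smith normal form yields diagonal entries (1,1,1,1,1,1,1,1).

Reading off H_k = ker ∂_k / im ∂_{k+1}:

  H_0: rank C_0 − rank ∂_1 = 9 − 7 = 2, and the invariant factors of ∂_1 are all 1, so H_0 = Z^2.
  H_1: rank ker ∂_1 − rank ∂_2 = (15 − 7) − 8 = 0, and the invariant factors of ∂_2 are all 1, so H_1 = 0.
  H_2: rank ker ∂_2 − rank ∂_3 = (9 − 8) − 0 = 1, and there is no ∂_3, so H_2 = Z.

H_0 ≅ Z^2,  H_1 = 0,  H_2 ≅ Z.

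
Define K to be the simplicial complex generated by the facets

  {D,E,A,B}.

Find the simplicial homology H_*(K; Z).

Fix the vertex order A < B < D < E and write every simplex with vertices in increasing order. Then dim K = 3 and the simplices of K are:

  0-simplices (4): A, B, D, E
  1-simplices (6): AB, AD, AE, BD, BE, DE
  2-simplices (4): ABD, ABE, ADE, BDE
  3-simplices (1): ABDE

Hence C_0 ≅ Z^4, C_1 ≅ Z^6, C_2 ≅ Z^4, C_3 ≅ Z^1.

Boundary ∂_1: C_1 → C_0 is given by ∂[p,q] = [q] − [p].
The resulting 4×6 matrix has rank 3, and its Smith normal form has invariant factors (1,1,1).

Boundary ∂_2: C_2 → C_1 maps a triangle to the signed sum of its edges. For instance
  ∂ADE = DE − AE + AD,
  ∂ABD = BD − AD + AB.
The resulting 6×4 matrix has rank 3, and its Smith normal form has invariant factors (1,1,1).

The boundary map ∂_3: C_3 → C_2 sends each 3-simplex σ to the alternating sum Σ_i (−1)^i (σ with its i-th vertex removed). For instance
  ∂ABDE = BDE − ADE + ABE − ABD.
The 4×1 boundary matrix has rank 1 and Smith normal form diag(1).

Now H_k = ker ∂_k / im ∂_{k+1}, so:

  H_0: rank C_0 − rank ∂_1 = 4 − 3 = 1, and the invariant factors of ∂_1 are all 1, so H_0 ≅ Z.
  H_1: rank ker ∂_1 − rank ∂_2 = (6 − 3) − 3 = 0, and the invariant factors of ∂_2 are all 1, so H_1 ≅ 0.
  H_2: rank ker ∂_2 − rank ∂_3 = (4 − 3) − 1 = 0, and the invariant factors of ∂_3 are all 1, so H_2 ≅ 0.
  H_3: rank ker ∂_3 − rank ∂_4 = (1 − 1) − 0 = 0, and there is no ∂_4, so H_3 ≅ 0.

As a check, the Euler characteristic is 4 − 6 + 4 − 1 = 1, which agrees with 1 − 0 + 0 − 0 = 1.

H_0 = Z,  H_1 = 0,  H_2 = 0,  H_3 = 0.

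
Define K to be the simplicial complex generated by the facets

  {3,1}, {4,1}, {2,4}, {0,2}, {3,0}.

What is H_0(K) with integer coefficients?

H_0 ≅ Z.

K has 5 vertices, 5 edges.
rank ∂_0 = 0, rank ∂_1 = 4 ⇒ b_0 = 5 − 0 − 4 = 1; all invariant factors of ∂_1 are 1 so no torsion. So H_0 = Z.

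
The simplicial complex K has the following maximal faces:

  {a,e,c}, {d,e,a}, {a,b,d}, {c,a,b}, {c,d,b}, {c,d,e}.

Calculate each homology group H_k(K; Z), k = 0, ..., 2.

H_0 ≅ Z,  H_1 = 0,  H_2 ≅ Z.

Fix the vertex order a < b < c < d < e and write every simplex with vertices in increasing order. Then dim K = 2 and the simplices of K are:

  0-simplices (5): a, b, c, d, e
  1-simplices (9): ab, ac, ad, ae, bc, bd, cd, ce, de
  2-simplices (6): abc, abd, ace, ade, bcd, cde

giving chain groups C_0 ≅ Z^5, C_1 ≅ Z^9, C_2 ≅ Z^6.

The boundary map ∂_1: C_1 → C_0 maps an edge to its endpoints' difference, ∂[p,q] = q − p.
The 5×9 boundary matrix has rank 4 and Smith normal form diag(1,1,1,1).

Boundary ∂_2: C_2 → C_1 sends each 2-simplex [p,q,r] to [q,r] − [p,r] + [p,q]. For instance
  ∂ace = ce − ae + ac,
  ∂abc = bc − ac + ab.
The resulting 9×6 matrix has rank 5, and its Smith normal form has invariant factors (1,1,1,1,1).

From H_k ≅ ker(∂_k) / im(∂_{k+1}) we obtain:

  H_0: rank C_0 − rank ∂_1 = 5 − 4 = 1, and the invariant factors of ∂_1 are all 1, so H_0 = Z.
  H_1: rank ker ∂_1 − rank ∂_2 = (9 − 4) − 5 = 0, and the invariant factors of ∂_2 are all 1, so H_1 = 0.
  H_2: rank ker ∂_2 − rank ∂_3 = (6 − 5) − 0 = 1, and there is no ∂_3, so H_2 = Z.

As a check, the Euler characteristic is 5 − 9 + 6 = 2, which agrees with 1 − 0 + 1 = 2.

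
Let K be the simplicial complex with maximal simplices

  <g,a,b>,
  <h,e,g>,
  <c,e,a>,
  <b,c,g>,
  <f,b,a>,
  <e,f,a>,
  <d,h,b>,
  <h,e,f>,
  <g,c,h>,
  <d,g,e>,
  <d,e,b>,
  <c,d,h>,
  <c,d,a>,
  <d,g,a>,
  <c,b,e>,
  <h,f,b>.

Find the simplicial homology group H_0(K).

Fix the vertex order a < b < c < d < e < f < g < h and write every simplex with vertices in increasing order. Then dim K = 2 and the simplices of K are:

  0-simplices (8): a, b, c, d, e, f, g, h
  1-simplices (24): ab, ac, ad, ae, af, ag, bc, bd, be, bf, bg, bh, cd, ce, cg, ch, de, dg, dh, ef, eg, eh, fh, gh
  2-simplices (16): abf, abg, acd, ace, adg, aef, bce, bcg, bde, bdh, bfh, cdh, cgh, deg, efh, egh

so the chain groups are C_0 ≅ Z^8, C_1 ≅ Z^24, C_2 ≅ Z^16.

∂_1: C_1 → C_0 is given by ∂[p,q] = [q] − [p]. For instance
  ∂be = e − b.
The 8×24 boundary matrix has rank 7 and Smith normal form diag(1,1,1,1,1,1,1).

The boundary map ∂_2: C_2 → C_1 maps a triangle to the signed sum of its edges. For instance
  ∂bdh = dh − bh + bd,
  ∂acd = cd − ad + ac.
The resulting 24×16 matrix has rank 15, and its Smith normal form has invariant factors (1,1,1,1,1,1,1,1,1,1,1,1,1,1,1).

From H_k ≅ ker(∂_k) / im(∂_{k+1}) we obtain:

  H_0: rank C_0 − rank ∂_1 = 8 − 7 = 1, and the invariant factors of ∂_1 are all 1, so H_0 ≅ Z.

H_0 = Z.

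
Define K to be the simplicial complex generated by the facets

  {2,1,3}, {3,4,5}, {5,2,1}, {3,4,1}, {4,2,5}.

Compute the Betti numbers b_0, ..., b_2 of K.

We work with the vertex ordering 1 < 2 < 3 < 4 < 5. The simplices of K, each written with vertices in increasing order, are:

  0-simplices (5): [1], [2], [3], [4], [5]
  1-simplices (10): [1,2], [1,3], [1,4], [1,5], [2,3], [2,4], [2,5], [3,4], [3,5], [4,5]
  2-simplices (5): [1,2,3], [1,2,5], [1,3,4], [2,4,5], [3,4,5]

giving chain groups C_0 ≅ Z^5, C_1 ≅ Z^10, C_2 ≅ Z^5.

∂_1: C_1 → C_0 sends each edge [p,q] (with p < q) to q − p. For instance
  ∂[2,5] = [5] − [2].
This gives a 5×10 integer matrix of rank 4; reducing to Smith normal form yields diagonal entries (1,1,1,1).

The boundary map ∂_2: C_2 → C_1 sends each 2-simplex [p,q,r] to [q,r] − [p,r] + [p,q]. For instance
  ∂[1,2,3] = [2,3] − [1,3] + [1,2],
  ∂[3,4,5] = [4,5] − [3,5] + [3,4].
As a 10×5 matrix over Z this has rank 5, with invariant factors (1,1,1,1,1).

Now H_k = ker ∂_k / im ∂_{k+1}, so:

  H_0: rank C_0 − rank ∂_1 = 5 − 4 = 1, and the invariant factors of ∂_1 are all 1, so H_0 = Z.
  H_1: rank ker ∂_1 − rank ∂_2 = (10 − 4) − 5 = 1, and the invariant factors of ∂_2 are all 1, so H_1 = Z.
  H_2: rank ker ∂_2 − rank ∂_3 = (5 − 5) − 0 = 0, and there is no ∂_3, so H_2 = 0.

As a check, the Euler characteristic is 5 − 10 + 5 = 0, which agrees with 1 − 1 + 0 = 0.

Hence the Betti numbers are b_0 = 1, b_1 = 1, b_2 = 0.

b_0 = 1, b_1 = 1, b_2 = 0.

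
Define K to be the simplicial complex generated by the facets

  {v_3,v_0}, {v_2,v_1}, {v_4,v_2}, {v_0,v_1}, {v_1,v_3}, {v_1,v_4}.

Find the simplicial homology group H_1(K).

Order the vertices as v_0 < v_1 < v_2 < v_3 < v_4. Listing each simplex with vertices in this order, K has dimension 1 with simplices:

  0-simplices (5): [v_0], [v_1], [v_2], [v_3], [v_4]
  1-simplices (6): [v_0,v_1], [v_0,v_3], [v_1,v_2], [v_1,v_3], [v_1,v_4], [v_2,v_4]

giving chain groups C_0 ≅ Z^5, C_1 ≅ Z^6.

Boundary ∂_1: C_1 → C_0 is given by ∂[p,q] = [q] − [p].
As a 5×6 matrix over Z this has rank 4, with invariant factors (1,1,1,1).

Now H_k = ker ∂_k / im ∂_{k+1}, so:

  H_1: rank ker ∂_1 − rank ∂_2 = (6 − 4) − 0 = 2, and there is no ∂_2, so H_1 = Z^2.

(K is a triangulation of a wedge of 2 circles.)

H_1 ≅ Z^2.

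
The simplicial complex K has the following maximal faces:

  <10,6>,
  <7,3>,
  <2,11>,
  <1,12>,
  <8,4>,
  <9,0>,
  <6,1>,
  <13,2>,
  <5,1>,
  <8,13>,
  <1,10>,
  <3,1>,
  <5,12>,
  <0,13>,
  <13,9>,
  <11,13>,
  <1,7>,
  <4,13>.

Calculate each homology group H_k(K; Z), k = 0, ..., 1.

We work with the vertex ordering 0 < 1 < 2 < 3 < 4 < 5 < 6 < 7 < 8 < 9 < 10 < 11 < 12 < 13. The simplices of K, each written with vertices in increasing order, are:

  0-simplices (14): [0], [1], [2], [3], [4], [5], [6], [7], [8], [9], [10], [11], [12], [13]
  1-simplices (18): [0,9], [0,13], [1,3], [1,5], [1,6], [1,7], [1,10], [1,12], [2,11], [2,13], [3,7], [4,8], [4,13], [5,12], [6,10], [8,13], [9,13], [11,13]

so the chain groups are C_0 ≅ Z^14, C_1 ≅ Z^18.

The boundary map ∂_1: C_1 → C_0 is given by ∂[p,q] = [q] − [p]. For instance
  ∂[1,12] = [12] − [1].
The 14×18 boundary matrix has rank 12 and Smith normal form diag(1,1,1,1,1,1,1,1,1,1,1,1).

From H_k ≅ ker(∂_k) / im(∂_{k+1}) we obtain:

  H_0: rank C_0 − rank ∂_1 = 14 − 12 = 2, and the invariant factors of ∂_1 are all 1, so H_0 ≅ Z^2.
  H_1: rank ker ∂_1 − rank ∂_2 = (18 − 12) − 0 = 6, and there is no ∂_2, so H_1 ≅ Z^6.

As a check, the Euler characteristic is 14 − 18 = -4, which agrees with 2 − 6 = -4.

H_0 ≅ Z^2,  H_1 ≅ Z^6.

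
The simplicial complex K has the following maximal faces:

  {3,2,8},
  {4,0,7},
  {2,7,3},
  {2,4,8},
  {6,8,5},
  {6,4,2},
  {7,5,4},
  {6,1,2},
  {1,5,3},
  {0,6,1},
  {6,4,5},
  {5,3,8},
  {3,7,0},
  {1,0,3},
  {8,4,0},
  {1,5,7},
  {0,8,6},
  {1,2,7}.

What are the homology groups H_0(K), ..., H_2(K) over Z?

Order the vertices as 0 < 1 < 2 < 3 < 4 < 5 < 6 < 7 < 8. Listing each simplex with vertices in this order, K has dimension 2 with simplices:

  0-simplices (9): [0], [1], [2], [3], [4], [5], [6], [7], [8]
  1-simplices (27): (27 of them)
  2-simplices (18): [0,1,3], [0,1,6], [0,3,7], [0,4,7], [0,4,8], [0,6,8], [1,2,6], [1,2,7], [1,3,5], [1,5,7], [2,3,7], [2,3,8], [2,4,6], [2,4,8], [3,5,8], [4,5,6], [4,5,7], [5,6,8]

so the chain groups are C_0 ≅ Z^9, C_1 ≅ Z^27, C_2 ≅ Z^18.

The boundary map ∂_1: C_1 → C_0 sends each edge [p,q] (with p < q) to q − p.
The 9×27 boundary matrix has rank 8 and Smith normal form diag(1,1,1,1,1,1,1,1).

The boundary map ∂_2: C_2 → C_1 maps a triangle to the signed sum of its edges. For instance
  ∂[2,3,8] = [3,8] − [2,8] + [2,3],
  ∂[4,5,7] = [5,7] − [4,7] + [4,5].
This gives a 27×18 integer matrix of rank 18; reducing to Smith normal form yields diagonal entries (1,1,1,1,1,1,1,1,1,1,1,1,1,1,1,1,1,2).

Computing H_k = (kernel of ∂_k) / (image of ∂_{k+1}):

  H_0: rank C_0 − rank ∂_1 = 9 − 8 = 1, and the invariant factors of ∂_1 are all 1, so H_0 = Z.
  H_1: rank ker ∂_1 − rank ∂_2 = (27 − 8) − 18 = 1, and ∂_2 has invariant factor 2 > 1, so H_1 = Z ⊕ Z/2Z.
  H_2: rank ker ∂_2 − rank ∂_3 = (18 − 18) − 0 = 0, and there is no ∂_3, so H_2 = 0.

H_0 ≅ Z,  H_1 ≅ Z ⊕ Z/2Z,  H_2 = 0.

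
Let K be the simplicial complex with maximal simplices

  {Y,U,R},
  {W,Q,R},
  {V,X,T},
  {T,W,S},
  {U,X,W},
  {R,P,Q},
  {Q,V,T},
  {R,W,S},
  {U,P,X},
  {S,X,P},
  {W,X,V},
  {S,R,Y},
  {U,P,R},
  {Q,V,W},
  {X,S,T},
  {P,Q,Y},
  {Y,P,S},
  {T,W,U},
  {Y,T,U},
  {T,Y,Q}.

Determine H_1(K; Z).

Fix the vertex order P < Q < R < S < T < U < V < W < X < Y and write every simplex with vertices in increasing order. Then dim K = 2 and the simplices of K are:

  0-simplices (10): P, Q, R, S, T, U, V, W, X, Y
  1-simplices (30): PQ, PR, PS, PU, PX, PY, QR, QT, QV, QW, QY, RS, RU, RW, RY, ST, SW, SX, SY, TU, TV, TW, TX, TY, UW, UX, UY, VW, VX, WX
  2-simplices (20): PQR, PQY, PRU, PSX, PSY, PUX, QRW, QTV, QTY, QVW, RSW, RSY, RUY, STW, STX, TUW, TUY, TVX, UWX, VWX

giving chain groups C_0 ≅ Z^10, C_1 ≅ Z^30, C_2 ≅ Z^20.

Boundary ∂_1: C_1 → C_0 sends each edge [p,q] (with p < q) to q − p. For instance
  ∂TX = X − T.
As a 10×30 matrix over Z this has rank 9, with invariant factors (1,1,1,1,1,1,1,1,1).

Boundary ∂_2: C_2 → C_1 sends each 2-simplex [p,q,r] to [q,r] − [p,r] + [p,q]. For instance
  ∂RSY = SY − RY + RS,
  ∂TUW = UW − TW + TU.
As a 30×20 matrix over Z this has rank 20, with invariant factors (1,1,1,1,1,1,1,1,1,1,1,1,1,1,1,1,1,1,1,2).

From H_k ≅ ker(∂_k) / im(∂_{k+1}) we obtain:

  H_1: rank ker ∂_1 − rank ∂_2 = (30 − 9) − 20 = 1, and ∂_2 has invariant factor 2 > 1, so H_1 ≅ Z ⊕ Z_2.

(K is a triangulation of the Klein bottle.)

H_1 = Z ⊕ Z_2.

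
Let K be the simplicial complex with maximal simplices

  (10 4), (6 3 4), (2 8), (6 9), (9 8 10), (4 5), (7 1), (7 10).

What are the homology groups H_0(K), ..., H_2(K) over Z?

H_0 = Z,  H_1 = Z,  H_2 = 0.

Order the vertices as 1 < 2 < 3 < 4 < 5 < 6 < 7 < 8 < 9 < 10. Listing each simplex with vertices in this order, K has dimension 2 with simplices:

  0-simplices (10): [1], [2], [3], [4], [5], [6], [7], [8], [9], [10]
  1-simplices (12): [1,7], [2,8], [3,4], [3,6], [4,5], [4,6], [4,10], [6,9], [7,10], [8,9], [8,10], [9,10]
  2-simplices (2): [3,4,6], [8,9,10]

giving chain groups C_0 ≅ Z^10, C_1 ≅ Z^12, C_2 ≅ Z^2.

∂_1: C_1 → C_0 maps an edge to its endpoints' difference, ∂[p,q] = q − p.
As a 10×12 matrix over Z this has rank 9, with invariant factors (1,1,1,1,1,1,1,1,1).

The boundary map ∂_2: C_2 → C_1 sends each 2-simplex [p,q,r] to [q,r] − [p,r] + [p,q]. For instance
  ∂[3,4,6] = [4,6] − [3,6] + [3,4],
  ∂[8,9,10] = [9,10] − [8,10] + [8,9].
As a 12×2 matrix over Z this has rank 2, with invariant factors (1,1).

Now H_k = ker ∂_k / im ∂_{k+1}, so:

  H_0: rank C_0 − rank ∂_1 = 10 − 9 = 1, and the invariant factors of ∂_1 are all 1, so H_0 = Z.
  H_1: rank ker ∂_1 − rank ∂_2 = (12 − 9) − 2 = 1, and the invariant factors of ∂_2 are all 1, so H_1 = Z.
  H_2: rank ker ∂_2 − rank ∂_3 = (2 − 2) − 0 = 0, and there is no ∂_3, so H_2 = 0.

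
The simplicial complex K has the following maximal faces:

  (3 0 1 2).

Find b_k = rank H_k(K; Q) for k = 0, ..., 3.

Order the vertices as 0 < 1 < 2 < 3. Listing each simplex with vertices in this order, K has dimension 3 with simplices:

  0-simplices (4): [0], [1], [2], [3]
  1-simplices (6): [0,1], [0,2], [0,3], [1,2], [1,3], [2,3]
  2-simplices (4): [0,1,2], [0,1,3], [0,2,3], [1,2,3]
  3-simplices (1): [0,1,2,3]

Hence C_0 ≅ Z^4, C_1 ≅ Z^6, C_2 ≅ Z^4, C_3 ≅ Z^1.

Boundary ∂_1: C_1 → C_0 is given by ∂[p,q] = [q] − [p]. For instance
  ∂[1,3] = [3] − [1].
The resulting 4×6 matrix has rank 3, and its Smith normal form has invariant factors (1,1,1).

∂_2: C_2 → C_1 maps a triangle to the signed sum of its edges. For instance
  ∂[0,2,3] = [2,3] − [0,3] + [0,2],
  ∂[1,2,3] = [2,3] − [1,3] + [1,2].
This gives a 6×4 integer matrix of rank 3; reducing to Smith normal form yields diagonal entries (1,1,1).

∂_3: C_3 → C_2 sends each 3-simplex σ to the alternating sum Σ_i (−1)^i (σ with its i-th vertex removed). For instance
  ∂[0,1,2,3] = [1,2,3] − [0,2,3] + [0,1,3] − [0,1,2].
This gives a 4×1 integer matrix of rank 1; reducing to Smith normal form yields diagonal entries (1).

Reading off H_k = ker ∂_k / im ∂_{k+1}:

  H_0: rank C_0 − rank ∂_1 = 4 − 3 = 1, and the invariant factors of ∂_1 are all 1, so H_0 ≅ Z.
  H_1: rank ker ∂_1 − rank ∂_2 = (6 − 3) − 3 = 0, and the invariant factors of ∂_2 are all 1, so H_1 ≅ 0.
  H_2: rank ker ∂_2 − rank ∂_3 = (4 − 3) − 1 = 0, and the invariant factors of ∂_3 are all 1, so H_2 ≅ 0.
  H_3: rank ker ∂_3 − rank ∂_4 = (1 − 1) − 0 = 0, and there is no ∂_4, so H_3 ≅ 0.

Hence the Betti numbers are b_0 = 1, b_1 = 0, b_2 = 0, b_3 = 0.

b_0 = 1, b_1 = 0, b_2 = 0, b_3 = 0.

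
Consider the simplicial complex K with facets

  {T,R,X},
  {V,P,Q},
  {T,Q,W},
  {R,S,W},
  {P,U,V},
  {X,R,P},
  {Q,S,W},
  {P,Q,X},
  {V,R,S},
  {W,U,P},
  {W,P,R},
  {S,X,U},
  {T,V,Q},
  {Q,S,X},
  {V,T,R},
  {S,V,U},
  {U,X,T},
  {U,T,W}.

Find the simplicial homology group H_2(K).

Order the vertices as P < Q < R < S < T < U < V < W < X. Listing each simplex with vertices in this order, K has dimension 2 with simplices:

  0-simplices (9): P, Q, R, S, T, U, V, W, X
  1-simplices (27): PQ, PR, PU, PV, PW, PX, QS, QT, QV, QW, QX, RS, RT, RV, RW, RX, SU, SV, SW, SX, TU, TV, TW, TX, UV, UW, UX
  2-simplices (18): PQV, PQX, PRW, PRX, PUV, PUW, QSW, QSX, QTV, QTW, RSV, RSW, RTV, RTX, SUV, SUX, TUW, TUX

Hence C_0 ≅ Z^9, C_1 ≅ Z^27, C_2 ≅ Z^18.

The boundary map ∂_1: C_1 → C_0 is given by ∂[p,q] = [q] − [p]. For instance
  ∂RV = V − R.
This gives a 9×27 integer matrix of rank 8; reducing to Smith normal form yields diagonal entries (1,1,1,1,1,1,1,1).

Boundary ∂_2: C_2 → C_1 sends each 2-simplex [p,q,r] to [q,r] − [p,r] + [p,q]. For instance
  ∂PRW = RW − PW + PR,
  ∂SUV = UV − SV + SU.
As a 27×18 matrix over Z this has rank 17, with invariant factors (1,1,1,1,1,1,1,1,1,1,1,1,1,1,1,1,1).

From H_k ≅ ker(∂_k) / im(∂_{k+1}) we obtain:

  H_2: rank ker ∂_2 − rank ∂_3 = (18 − 17) − 0 = 1, and there is no ∂_3, so H_2 = Z.

H_2 = Z.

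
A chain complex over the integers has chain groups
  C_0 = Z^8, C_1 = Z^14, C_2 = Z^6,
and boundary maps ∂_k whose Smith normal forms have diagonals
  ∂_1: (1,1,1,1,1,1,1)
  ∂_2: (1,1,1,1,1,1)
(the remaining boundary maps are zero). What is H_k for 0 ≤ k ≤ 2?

H_0 = Z,  H_1 = Z,  H_2 = 0.

H_0: b_0 = 8 − 0 − 7 = 1; torsion from ∂_1 factors > 1: none. So H_0 = Z.
H_1: b_1 = 14 − 7 − 6 = 1; torsion from ∂_2 factors > 1: none. So H_1 = Z.
H_2: b_2 = 6 − 6 − 0 = 0; torsion from ∂_3 factors > 1: none. So H_2 = 0.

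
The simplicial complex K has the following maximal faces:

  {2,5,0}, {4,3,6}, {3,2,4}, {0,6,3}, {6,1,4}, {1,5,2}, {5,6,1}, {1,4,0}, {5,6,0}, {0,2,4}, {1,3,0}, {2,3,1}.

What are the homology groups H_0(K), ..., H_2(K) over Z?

H_0 = Z,  H_1 = Z/2Z,  H_2 = 0.

Fix the vertex order 0 < 1 < 2 < 3 < 4 < 5 < 6 and write every simplex with vertices in increasing order. Then dim K = 2 and the simplices of K are:

  0-simplices (7): [0], [1], [2], [3], [4], [5], [6]
  1-simplices (18): [0,1], [0,2], [0,3], [0,4], [0,5], [0,6], [1,2], [1,3], [1,4], [1,5], [1,6], [2,3], [2,4], [2,5], [3,4], [3,6], [4,6], [5,6]
  2-simplices (12): [0,1,3], [0,1,4], [0,2,4], [0,2,5], [0,3,6], [0,5,6], [1,2,3], [1,2,5], [1,4,6], [1,5,6], [2,3,4], [3,4,6]

so the chain groups are C_0 ≅ Z^7, C_1 ≅ Z^18, C_2 ≅ Z^12.

∂_1: C_1 → C_0 sends each edge [p,q] (with p < q) to q − p. For instance
  ∂[2,4] = [4] − [2].
The 7×18 boundary matrix has rank 6 and Smith normal form diag(1,1,1,1,1,1).

The boundary map ∂_2: C_2 → C_1 acts by ∂[p,q,r] = [q,r] − [p,r] + [p,q]. For instance
  ∂[1,2,5] = [2,5] − [1,5] + [1,2],
  ∂[3,4,6] = [4,6] − [3,6] + [3,4].
As a 18×12 matrix over Z this has rank 12, with invariant factors (1,1,1,1,1,1,1,1,1,1,1,2).

Reading off H_k = ker ∂_k / im ∂_{k+1}:

  H_0: rank C_0 − rank ∂_1 = 7 − 6 = 1, and the invariant factors of ∂_1 are all 1, so H_0 = Z.
  H_1: rank ker ∂_1 − rank ∂_2 = (18 − 6) − 12 = 0, and ∂_2 has invariant factor 2 > 1, so H_1 = Z/2Z.
  H_2: rank ker ∂_2 − rank ∂_3 = (12 − 12) − 0 = 0, and there is no ∂_3, so H_2 = 0.

As a check, the Euler characteristic is 7 − 18 + 12 = 1, which agrees with 1 − 0 + 0 = 1.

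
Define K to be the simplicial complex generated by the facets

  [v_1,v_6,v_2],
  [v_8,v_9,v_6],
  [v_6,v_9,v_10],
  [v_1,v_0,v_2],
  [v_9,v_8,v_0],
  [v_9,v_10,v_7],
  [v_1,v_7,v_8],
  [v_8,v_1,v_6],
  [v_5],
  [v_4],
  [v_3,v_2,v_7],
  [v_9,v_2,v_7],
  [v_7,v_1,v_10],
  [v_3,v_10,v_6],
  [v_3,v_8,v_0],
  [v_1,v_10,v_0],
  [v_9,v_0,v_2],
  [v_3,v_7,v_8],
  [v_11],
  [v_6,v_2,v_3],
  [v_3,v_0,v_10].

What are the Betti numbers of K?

Fix the vertex order v_0 < v_1 < v_2 < v_3 < v_4 < v_5 < v_6 < v_7 < v_8 < v_9 < v_10 < v_11 and write every simplex with vertices in increasing order. Then dim K = 2 and the simplices of K are:

  0-simplices (12): [v_0], [v_1], [v_2], [v_3], [v_4], [v_5], [v_6], [v_7], [v_8], [v_9], [v_10], [v_11]
  1-simplices (27): (27 of them)
  2-simplices (18): (18 of them)

giving chain groups C_0 ≅ Z^12, C_1 ≅ Z^27, C_2 ≅ Z^18.

The boundary map ∂_1: C_1 → C_0 is given by ∂[p,q] = [q] − [p].
The resulting 12×27 matrix has rank 8, and its Smith normal form has invariant factors (1,1,1,1,1,1,1,1).

∂_2: C_2 → C_1 sends each 2-simplex [p,q,r] to [q,r] − [p,r] + [p,q]. For instance
  ∂[v_1,v_7,v_10] = [v_7,v_10] − [v_1,v_10] + [v_1,v_7],
  ∂[v_2,v_7,v_9] = [v_7,v_9] − [v_2,v_9] + [v_2,v_7].
This gives a 27×18 integer matrix of rank 17; reducing to Smith normal form yields diagonal entries (1,1,1,1,1,1,1,1,1,1,1,1,1,1,1,1,1).

Now H_k = ker ∂_k / im ∂_{k+1}, so:

  H_0: rank C_0 − rank ∂_1 = 12 − 8 = 4, and the invariant factors of ∂_1 are all 1, so H_0 = Z^4.
  H_1: rank ker ∂_1 − rank ∂_2 = (27 − 8) − 17 = 2, and the invariant factors of ∂_2 are all 1, so H_1 = Z^2.
  H_2: rank ker ∂_2 − rank ∂_3 = (18 − 17) − 0 = 1, and there is no ∂_3, so H_2 = Z.

Hence the Betti numbers are b_0 = 4, b_1 = 2, b_2 = 1.

b_0 = 4, b_1 = 2, b_2 = 1.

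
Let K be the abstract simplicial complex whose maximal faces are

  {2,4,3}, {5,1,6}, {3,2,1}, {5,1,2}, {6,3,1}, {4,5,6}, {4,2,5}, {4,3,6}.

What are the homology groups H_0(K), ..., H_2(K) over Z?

H_0 ≅ Z,  H_1 = 0,  H_2 ≅ Z.

Fix the vertex order 1 < 2 < 3 < 4 < 5 < 6 and write every simplex with vertices in increasing order. Then dim K = 2 and the simplices of K are:

  0-simplices (6): [1], [2], [3], [4], [5], [6]
  1-simplices (12): [1,2], [1,3], [1,5], [1,6], [2,3], [2,4], [2,5], [3,4], [3,6], [4,5], [4,6], [5,6]
  2-simplices (8): [1,2,3], [1,2,5], [1,3,6], [1,5,6], [2,3,4], [2,4,5], [3,4,6], [4,5,6]

so the chain groups are C_0 ≅ Z^6, C_1 ≅ Z^12, C_2 ≅ Z^8.

Boundary ∂_1: C_1 → C_0 sends each edge [p,q] (with p < q) to q − p.
As a 6×12 matrix over Z this has rank 5, with invariant factors (1,1,1,1,1).

∂_2: C_2 → C_1 maps a triangle to the signed sum of its edges. For instance
  ∂[1,5,6] = [5,6] − [1,6] + [1,5],
  ∂[1,2,3] = [2,3] − [1,3] + [1,2].
As a 12×8 matrix over Z this has rank 7, with invariant factors (1,1,1,1,1,1,1).

Computing H_k = (kernel of ∂_k) / (image of ∂_{k+1}):

  H_0: rank C_0 − rank ∂_1 = 6 − 5 = 1, and the invariant factors of ∂_1 are all 1, so H_0 ≅ Z.
  H_1: rank ker ∂_1 − rank ∂_2 = (12 − 5) − 7 = 0, and the invariant factors of ∂_2 are all 1, so H_1 ≅ 0.
  H_2: rank ker ∂_2 − rank ∂_3 = (8 − 7) − 0 = 1, and there is no ∂_3, so H_2 ≅ Z.

As a check, the Euler characteristic is 6 − 12 + 8 = 2, which agrees with 1 − 0 + 1 = 2.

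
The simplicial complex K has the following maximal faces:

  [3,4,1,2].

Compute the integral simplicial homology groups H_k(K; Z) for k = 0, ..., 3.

H_0 = Z,  H_1 = 0,  H_2 = 0,  H_3 = 0.

We work with the vertex ordering 1 < 2 < 3 < 4. The simplices of K, each written with vertices in increasing order, are:

  0-simplices (4): [1], [2], [3], [4]
  1-simplices (6): [1,2], [1,3], [1,4], [2,3], [2,4], [3,4]
  2-simplices (4): [1,2,3], [1,2,4], [1,3,4], [2,3,4]
  3-simplices (1): [1,2,3,4]

so the chain groups are C_0 ≅ Z^4, C_1 ≅ Z^6, C_2 ≅ Z^4, C_3 ≅ Z^1.

The boundary map ∂_1: C_1 → C_0 maps an edge to its endpoints' difference, ∂[p,q] = q − p. For instance
  ∂[1,3] = [3] − [1].
This gives a 4×6 integer matrix of rank 3; reducing to Smith normal form yields diagonal entries (1,1,1).

∂_2: C_2 → C_1 sends each 2-simplex [p,q,r] to [q,r] − [p,r] + [p,q]. For instance
  ∂[1,3,4] = [3,4] − [1,4] + [1,3],
  ∂[2,3,4] = [3,4] − [2,4] + [2,3].
The resulting 6×4 matrix has rank 3, and its Smith normal form has invariant factors (1,1,1).

∂_3: C_3 → C_2 sends each 3-simplex σ to the alternating sum Σ_i (−1)^i (σ with its i-th vertex removed). For instance
  ∂[1,2,3,4] = [2,3,4] − [1,3,4] + [1,2,4] − [1,2,3].
The resulting 4×1 matrix has rank 1, and its Smith normal form has invariant factors (1).

Now H_k = ker ∂_k / im ∂_{k+1}, so:

  H_0: rank C_0 − rank ∂_1 = 4 − 3 = 1, and the invariant factors of ∂_1 are all 1, so H_0 = Z.
  H_1: rank ker ∂_1 − rank ∂_2 = (6 − 3) − 3 = 0, and the invariant factors of ∂_2 are all 1, so H_1 = 0.
  H_2: rank ker ∂_2 − rank ∂_3 = (4 − 3) − 1 = 0, and the invariant factors of ∂_3 are all 1, so H_2 = 0.
  H_3: rank ker ∂_3 − rank ∂_4 = (1 − 1) − 0 = 0, and there is no ∂_4, so H_3 = 0.

As a check, the Euler characteristic is 4 − 6 + 4 − 1 = 1, which agrees with 1 − 0 + 0 − 0 = 1.
(K is a triangulation of the 3-simplex.)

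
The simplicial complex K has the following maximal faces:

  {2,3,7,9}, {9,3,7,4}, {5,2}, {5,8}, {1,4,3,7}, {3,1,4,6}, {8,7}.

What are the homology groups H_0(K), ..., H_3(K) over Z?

H_0 ≅ Z,  H_1 ≅ Z,  H_2 = 0,  H_3 = 0.

Fix the vertex order 1 < 2 < 3 < 4 < 5 < 6 < 7 < 8 < 9 and write every simplex with vertices in increasing order. Then dim K = 3 and the simplices of K are:

  0-simplices (9): [1], [2], [3], [4], [5], [6], [7], [8], [9]
  1-simplices (18): [1,3], [1,4], [1,6], [1,7], [2,3], [2,5], [2,7], [2,9], [3,4], [3,6], [3,7], [3,9], [4,6], [4,7], [4,9], [5,8], [7,8], [7,9]
  2-simplices (13): [1,3,4], [1,3,6], [1,3,7], [1,4,6], [1,4,7], [2,3,7], [2,3,9], [2,7,9], [3,4,6], [3,4,7], [3,4,9], [3,7,9], [4,7,9]
  3-simplices (4): [1,3,4,6], [1,3,4,7], [2,3,7,9], [3,4,7,9]

Hence C_0 ≅ Z^9, C_1 ≅ Z^18, C_2 ≅ Z^13, C_3 ≅ Z^4.

The boundary map ∂_1: C_1 → C_0 maps an edge to its endpoints' difference, ∂[p,q] = q − p.
As a 9×18 matrix over Z this has rank 8, with invariant factors (1,1,1,1,1,1,1,1).

Boundary ∂_2: C_2 → C_1 acts by ∂[p,q,r] = [q,r] − [p,r] + [p,q]. For instance
  ∂[4,7,9] = [7,9] − [4,9] + [4,7],
  ∂[1,3,4] = [3,4] − [1,4] + [1,3].
The resulting 18×13 matrix has rank 9, and its Smith normal form has invariant factors (1,1,1,1,1,1,1,1,1).

∂_3: C_3 → C_2 sends each 3-simplex σ to the alternating sum Σ_i (−1)^i (σ with its i-th vertex removed). For instance
  ∂[2,3,7,9] = [3,7,9] − [2,7,9] + [2,3,9] − [2,3,7],
  ∂[1,3,4,6] = [3,4,6] − [1,4,6] + [1,3,6] − [1,3,4].
This gives a 13×4 integer matrix of rank 4; reducing to Smith normal form yields diagonal entries (1,1,1,1).

Reading off H_k = ker ∂_k / im ∂_{k+1}:

  H_0: rank C_0 − rank ∂_1 = 9 − 8 = 1, and the invariant factors of ∂_1 are all 1, so H_0 ≅ Z.
  H_1: rank ker ∂_1 − rank ∂_2 = (18 − 8) − 9 = 1, and the invariant factors of ∂_2 are all 1, so H_1 ≅ Z.
  H_2: rank ker ∂_2 − rank ∂_3 = (13 − 9) − 4 = 0, and the invariant factors of ∂_3 are all 1, so H_2 ≅ 0.
  H_3: rank ker ∂_3 − rank ∂_4 = (4 − 4) − 0 = 0, and there is no ∂_4, so H_3 ≅ 0.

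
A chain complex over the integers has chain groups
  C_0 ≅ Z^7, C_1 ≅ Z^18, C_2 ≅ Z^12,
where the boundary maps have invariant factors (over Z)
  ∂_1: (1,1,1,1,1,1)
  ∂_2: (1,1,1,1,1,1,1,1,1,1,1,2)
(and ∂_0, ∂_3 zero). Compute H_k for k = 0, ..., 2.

H_0: b_0 = 7 − 0 − 6 = 1; torsion from ∂_1 factors > 1: none. So H_0 ≅ Z.
H_1: b_1 = 18 − 6 − 12 = 0; torsion from ∂_2 factors > 1: [2]. So H_1 ≅ Z/2.
H_2: b_2 = 12 − 12 − 0 = 0; torsion from ∂_3 factors > 1: none. So H_2 ≅ 0.

H_0 ≅ Z,  H_1 ≅ Z/2,  H_2 = 0.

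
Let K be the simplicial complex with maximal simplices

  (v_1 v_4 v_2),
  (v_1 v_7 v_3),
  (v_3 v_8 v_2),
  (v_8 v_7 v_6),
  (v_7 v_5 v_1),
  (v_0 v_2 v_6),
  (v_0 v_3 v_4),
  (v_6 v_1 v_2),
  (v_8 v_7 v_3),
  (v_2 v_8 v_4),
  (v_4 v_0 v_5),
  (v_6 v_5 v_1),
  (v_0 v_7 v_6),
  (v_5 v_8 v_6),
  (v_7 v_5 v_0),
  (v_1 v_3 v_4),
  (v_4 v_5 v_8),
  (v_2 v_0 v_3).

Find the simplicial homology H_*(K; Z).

Order the vertices as v_0 < v_1 < v_2 < v_3 < v_4 < v_5 < v_6 < v_7 < v_8. Listing each simplex with vertices in this order, K has dimension 2 with simplices:

  0-simplices (9): [v_0], [v_1], [v_2], [v_3], [v_4], [v_5], [v_6], [v_7], [v_8]
  1-simplices (27): (27 of them)
  2-simplices (18): (18 of them)

Hence C_0 ≅ Z^9, C_1 ≅ Z^27, C_2 ≅ Z^18.

The boundary map ∂_1: C_1 → C_0 is given by ∂[p,q] = [q] − [p].
As a 9×27 matrix over Z this has rank 8, with invariant factors (1,1,1,1,1,1,1,1).

∂_2: C_2 → C_1 acts by ∂[p,q,r] = [q,r] − [p,r] + [p,q]. For instance
  ∂[v_1,v_2,v_4] = [v_2,v_4] − [v_1,v_4] + [v_1,v_2],
  ∂[v_1,v_5,v_6] = [v_5,v_6] − [v_1,v_6] + [v_1,v_5].
This gives a 27×18 integer matrix of rank 18; reducing to Smith normal form yields diagonal entries (1,1,1,1,1,1,1,1,1,1,1,1,1,1,1,1,1,2).

Reading off H_k = ker ∂_k / im ∂_{k+1}:

  H_0: rank C_0 − rank ∂_1 = 9 − 8 = 1, and the invariant factors of ∂_1 are all 1, so H_0 ≅ Z.
  H_1: rank ker ∂_1 − rank ∂_2 = (27 − 8) − 18 = 1, and ∂_2 has invariant factor 2 > 1, so H_1 ≅ Z ⊕ Z/2.
  H_2: rank ker ∂_2 − rank ∂_3 = (18 − 18) − 0 = 0, and there is no ∂_3, so H_2 ≅ 0.

As a check, the Euler characteristic is 9 − 27 + 18 = 0, which agrees with 1 − 1 + 0 = 0.
(K is a triangulation of the Klein bottle.)

H_0 ≅ Z,  H_1 ≅ Z ⊕ Z/2,  H_2 = 0.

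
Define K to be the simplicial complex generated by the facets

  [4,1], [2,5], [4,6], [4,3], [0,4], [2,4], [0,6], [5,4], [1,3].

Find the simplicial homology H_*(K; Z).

Take the total order 0 < 1 < 2 < 3 < 4 < 5 < 6 on the vertex set. Then K (dimension 1) consists of the simplices:

  0-simplices (7): [0], [1], [2], [3], [4], [5], [6]
  1-simplices (9): [0,4], [0,6], [1,3], [1,4], [2,4], [2,5], [3,4], [4,5], [4,6]

so the chain groups are C_0 ≅ Z^7, C_1 ≅ Z^9.

Boundary ∂_1: C_1 → C_0 sends each edge [p,q] (with p < q) to q − p. For instance
  ∂[1,3] = [3] − [1].
This gives a 7×9 integer matrix of rank 6; reducing to Smith normal form yields diagonal entries (1,1,1,1,1,1).

From H_k ≅ ker(∂_k) / im(∂_{k+1}) we obtain:

  H_0: rank C_0 − rank ∂_1 = 7 − 6 = 1, and the invariant factors of ∂_1 are all 1, so H_0 ≅ Z.
  H_1: rank ker ∂_1 − rank ∂_2 = (9 − 6) − 0 = 3, and there is no ∂_2, so H_1 ≅ Z^3.

As a check, the Euler characteristic is 7 − 9 = -2, which agrees with 1 − 3 = -2.
(K is a triangulation of a wedge of 3 circles.)

H_0 = Z,  H_1 = Z^3.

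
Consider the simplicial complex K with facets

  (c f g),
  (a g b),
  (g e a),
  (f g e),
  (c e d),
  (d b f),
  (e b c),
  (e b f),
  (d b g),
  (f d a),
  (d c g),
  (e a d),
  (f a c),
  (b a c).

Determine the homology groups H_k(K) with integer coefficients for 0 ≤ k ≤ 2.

Order the vertices as a < b < c < d < e < f < g. Listing each simplex with vertices in this order, K has dimension 2 with simplices:

  0-simplices (7): a, b, c, d, e, f, g
  1-simplices (21): ab, ac, ad, ae, af, ag, bc, bd, be, bf, bg, cd, ce, cf, cg, de, df, dg, ef, eg, fg
  2-simplices (14): abc, abg, acf, ade, adf, aeg, bce, bdf, bdg, bef, cde, cdg, cfg, efg

giving chain groups C_0 ≅ Z^7, C_1 ≅ Z^21, C_2 ≅ Z^14.

Boundary ∂_1: C_1 → C_0 is given by ∂[p,q] = [q] − [p]. For instance
  ∂de = e − d.
As a 7×21 matrix over Z this has rank 6, with invariant factors (1,1,1,1,1,1).

∂_2: C_2 → C_1 sends each 2-simplex [p,q,r] to [q,r] − [p,r] + [p,q]. For instance
  ∂bef = ef − bf + be,
  ∂cfg = fg − cg + cf.
The resulting 21×14 matrix has rank 13, and its Smith normal form has invariant factors (1,1,1,1,1,1,1,1,1,1,1,1,1).

Reading off H_k = ker ∂_k / im ∂_{k+1}:

  H_0: rank C_0 − rank ∂_1 = 7 − 6 = 1, and the invariant factors of ∂_1 are all 1, so H_0 = Z.
  H_1: rank ker ∂_1 − rank ∂_2 = (21 − 6) − 13 = 2, and the invariant factors of ∂_2 are all 1, so H_1 = Z^2.
  H_2: rank ker ∂_2 − rank ∂_3 = (14 − 13) − 0 = 1, and there is no ∂_3, so H_2 = Z.

As a check, the Euler characteristic is 7 − 21 + 14 = 0, which agrees with 1 − 2 + 1 = 0.

H_0 = Z,  H_1 = Z^2,  H_2 = Z.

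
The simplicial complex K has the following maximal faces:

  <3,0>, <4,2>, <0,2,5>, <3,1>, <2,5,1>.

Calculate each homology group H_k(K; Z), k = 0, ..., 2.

Fix the vertex order 0 < 1 < 2 < 3 < 4 < 5 and write every simplex with vertices in increasing order. Then dim K = 2 and the simplices of K are:

  0-simplices (6): [0], [1], [2], [3], [4], [5]
  1-simplices (8): [0,2], [0,3], [0,5], [1,2], [1,3], [1,5], [2,4], [2,5]
  2-simplices (2): [0,2,5], [1,2,5]

Hence C_0 ≅ Z^6, C_1 ≅ Z^8, C_2 ≅ Z^2.

The boundary map ∂_1: C_1 → C_0 sends each edge [p,q] (with p < q) to q − p.
The 6×8 boundary matrix has rank 5 and Smith normal form diag(1,1,1,1,1).

∂_2: C_2 → C_1 acts by ∂[p,q,r] = [q,r] − [p,r] + [p,q]. For instance
  ∂[1,2,5] = [2,5] − [1,5] + [1,2],
  ∂[0,2,5] = [2,5] − [0,5] + [0,2].
As a 8×2 matrix over Z this has rank 2, with invariant factors (1,1).

Reading off H_k = ker ∂_k / im ∂_{k+1}:

  H_0: rank C_0 − rank ∂_1 = 6 − 5 = 1, and the invariant factors of ∂_1 are all 1, so H_0 = Z.
  H_1: rank ker ∂_1 − rank ∂_2 = (8 − 5) − 2 = 1, and the invariant factors of ∂_2 are all 1, so H_1 = Z.
  H_2: rank ker ∂_2 − rank ∂_3 = (2 − 2) − 0 = 0, and there is no ∂_3, so H_2 = 0.

H_0 ≅ Z,  H_1 ≅ Z,  H_2 = 0.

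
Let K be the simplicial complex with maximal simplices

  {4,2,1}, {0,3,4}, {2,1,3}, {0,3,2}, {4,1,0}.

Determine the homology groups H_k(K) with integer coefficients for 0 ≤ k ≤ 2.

We work with the vertex ordering 0 < 1 < 2 < 3 < 4. The simplices of K, each written with vertices in increasing order, are:

  0-simplices (5): [0], [1], [2], [3], [4]
  1-simplices (10): [0,1], [0,2], [0,3], [0,4], [1,2], [1,3], [1,4], [2,3], [2,4], [3,4]
  2-simplices (5): [0,1,4], [0,2,3], [0,3,4], [1,2,3], [1,2,4]

giving chain groups C_0 ≅ Z^5, C_1 ≅ Z^10, C_2 ≅ Z^5.

∂_1: C_1 → C_0 is given by ∂[p,q] = [q] − [p].
As a 5×10 matrix over Z this has rank 4, with invariant factors (1,1,1,1).

Boundary ∂_2: C_2 → C_1 maps a triangle to the signed sum of its edges. For instance
  ∂[0,3,4] = [3,4] − [0,4] + [0,3],
  ∂[0,2,3] = [2,3] − [0,3] + [0,2].
The resulting 10×5 matrix has rank 5, and its Smith normal form has invariant factors (1,1,1,1,1).

Now H_k = ker ∂_k / im ∂_{k+1}, so:

  H_0: rank C_0 − rank ∂_1 = 5 − 4 = 1, and the invariant factors of ∂_1 are all 1, so H_0 ≅ Z.
  H_1: rank ker ∂_1 − rank ∂_2 = (10 − 4) − 5 = 1, and the invariant factors of ∂_2 are all 1, so H_1 ≅ Z.
  H_2: rank ker ∂_2 − rank ∂_3 = (5 − 5) − 0 = 0, and there is no ∂_3, so H_2 ≅ 0.

As a check, the Euler characteristic is 5 − 10 + 5 = 0, which agrees with 1 − 1 + 0 = 0.

H_0 = Z,  H_1 = Z,  H_2 = 0.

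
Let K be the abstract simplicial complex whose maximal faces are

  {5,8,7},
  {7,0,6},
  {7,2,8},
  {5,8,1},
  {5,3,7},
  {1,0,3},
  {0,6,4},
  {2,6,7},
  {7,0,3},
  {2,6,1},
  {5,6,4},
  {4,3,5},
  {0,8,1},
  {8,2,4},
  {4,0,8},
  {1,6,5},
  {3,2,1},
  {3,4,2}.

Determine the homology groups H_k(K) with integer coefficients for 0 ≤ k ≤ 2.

H_0 ≅ Z,  H_1 ≅ Z^2,  H_2 ≅ Z.

Take the total order 0 < 1 < 2 < 3 < 4 < 5 < 6 < 7 < 8 on the vertex set. Then K (dimension 2) consists of the simplices:

  0-simplices (9): [0], [1], [2], [3], [4], [5], [6], [7], [8]
  1-simplices (27): (27 of them)
  2-simplices (18): [0,1,3], [0,1,8], [0,3,7], [0,4,6], [0,4,8], [0,6,7], [1,2,3], [1,2,6], [1,5,6], [1,5,8], [2,3,4], [2,4,8], [2,6,7], [2,7,8], [3,4,5], [3,5,7], [4,5,6], [5,7,8]

giving chain groups C_0 ≅ Z^9, C_1 ≅ Z^27, C_2 ≅ Z^18.

∂_1: C_1 → C_0 maps an edge to its endpoints' difference, ∂[p,q] = q − p.
This gives a 9×27 integer matrix of rank 8; reducing to Smith normal form yields diagonal entries (1,1,1,1,1,1,1,1).

The boundary map ∂_2: C_2 → C_1 maps a triangle to the signed sum of its edges. For instance
  ∂[0,4,6] = [4,6] − [0,6] + [0,4],
  ∂[1,2,6] = [2,6] − [1,6] + [1,2].
The resulting 27×18 matrix has rank 17, and its Smith normal form has invariant factors (1,1,1,1,1,1,1,1,1,1,1,1,1,1,1,1,1).

Reading off H_k = ker ∂_k / im ∂_{k+1}:

  H_0: rank C_0 − rank ∂_1 = 9 − 8 = 1, and the invariant factors of ∂_1 are all 1, so H_0 ≅ Z.
  H_1: rank ker ∂_1 − rank ∂_2 = (27 − 8) − 17 = 2, and the invariant factors of ∂_2 are all 1, so H_1 ≅ Z^2.
  H_2: rank ker ∂_2 − rank ∂_3 = (18 − 17) − 0 = 1, and there is no ∂_3, so H_2 ≅ Z.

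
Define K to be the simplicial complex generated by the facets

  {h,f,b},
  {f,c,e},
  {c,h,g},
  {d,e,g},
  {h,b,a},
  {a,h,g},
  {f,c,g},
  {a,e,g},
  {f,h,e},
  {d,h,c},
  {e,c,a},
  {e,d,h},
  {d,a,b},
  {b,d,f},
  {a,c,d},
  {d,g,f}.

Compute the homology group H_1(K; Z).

H_1 ≅ Z^2.

We work with the vertex ordering a < b < c < d < e < f < g < h. The simplices of K, each written with vertices in increasing order, are:

  0-simplices (8): a, b, c, d, e, f, g, h
  1-simplices (24): ab, ac, ad, ae, ag, ah, bd, bf, bh, cd, ce, cf, cg, ch, de, df, dg, dh, ef, eg, eh, fg, fh, gh
  2-simplices (16): abd, abh, acd, ace, aeg, agh, bdf, bfh, cdh, cef, cfg, cgh, deg, deh, dfg, efh

Hence C_0 ≅ Z^8, C_1 ≅ Z^24, C_2 ≅ Z^16.

Boundary ∂_1: C_1 → C_0 maps an edge to its endpoints' difference, ∂[p,q] = q − p. For instance
  ∂eg = g − e.
The resulting 8×24 matrix has rank 7, and its Smith normal form has invariant factors (1,1,1,1,1,1,1).

Boundary ∂_2: C_2 → C_1 sends each 2-simplex [p,q,r] to [q,r] − [p,r] + [p,q]. For instance
  ∂cfg = fg − cg + cf,
  ∂deg = eg − dg + de.
As a 24×16 matrix over Z this has rank 15, with invariant factors (1,1,1,1,1,1,1,1,1,1,1,1,1,1,1).

Now H_k = ker ∂_k / im ∂_{k+1}, so:

  H_1: rank ker ∂_1 − rank ∂_2 = (24 − 7) − 15 = 2, and the invariant factors of ∂_2 are all 1, so H_1 ≅ Z^2.

(K is a triangulation of the torus T^2.)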